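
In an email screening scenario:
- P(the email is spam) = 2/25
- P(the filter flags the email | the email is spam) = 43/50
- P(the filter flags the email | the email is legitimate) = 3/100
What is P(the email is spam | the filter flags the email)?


Using Bayes' theorem:
P(A|B) = P(B|A)·P(A) / P(B)

P(the filter flags the email) = 43/50 × 2/25 + 3/100 × 23/25
= 43/625 + 69/2500 = 241/2500

P(the email is spam|the filter flags the email) = (43/625) / (241/2500) = 172/241

P(the email is spam|the filter flags the email) = 172/241 ≈ 71.37%


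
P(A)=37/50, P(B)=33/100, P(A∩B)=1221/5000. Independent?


P(A)×P(B) = 1221/5000
P(A∩B) = 1221/5000
Equal ✓ → Independent

Yes, independent


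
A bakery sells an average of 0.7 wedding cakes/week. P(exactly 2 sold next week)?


Poisson(λ=0.7): P(X=2) = e^(-λ)×λ^k/k!
= e^(-0.7) × 0.7^2 / 2!
≈ 0.4965853038 × 0.49 / 2 ≈ 0.121663

P(X=2) ≈ 0.121663 ≈ 12.17%


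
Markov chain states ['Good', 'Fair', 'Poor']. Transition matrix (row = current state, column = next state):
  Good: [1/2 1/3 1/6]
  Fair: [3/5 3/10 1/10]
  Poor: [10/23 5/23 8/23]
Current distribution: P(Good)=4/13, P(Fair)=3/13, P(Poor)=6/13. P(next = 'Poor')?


P(next=Poor) = Σᵢ P(now=i)×P(i→Poor)
= 4/13×1/6 + 3/13×1/10 + 6/13×8/23
= 2/39 + 3/130 + 48/299 = 2107/8970

P = 2107/8970 ≈ 0.2349


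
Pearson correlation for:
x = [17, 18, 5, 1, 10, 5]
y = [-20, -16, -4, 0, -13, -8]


n=6, Σx=56, Σy=-61, Σxy=-818, Σx²=764, Σy²=905
r = (6×(-818) - 56×(-61))/√((6×764 - 56²)(6×905 - (-61)²))
= -1492/√(1448×1709) = -1492/√2474632 ≈ -1492/1573.0963 ≈ -0.9484

r ≈ -0.9484


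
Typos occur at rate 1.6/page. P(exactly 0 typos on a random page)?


Poisson(λ=1.6): P(X=0) = e^(-λ)×λ^k/k!
= e^(-1.6) × 1.6^0 / 0!
≈ 0.201896518 × 1 / 1 ≈ 0.201897

P(X=0) ≈ 0.201897 ≈ 20.19%


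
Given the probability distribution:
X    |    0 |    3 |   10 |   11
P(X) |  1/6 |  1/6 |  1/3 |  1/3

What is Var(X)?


E[X] = 15/2
E[X²] = 451/6
Var(X) = E[X²] - (E[X])² = 451/6 - 225/4 = 227/12

Var(X) = 227/12 ≈ 18.9167


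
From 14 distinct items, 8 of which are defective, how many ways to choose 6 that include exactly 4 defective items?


Choose 4 of the 8 defective items and 2 of the other 6 items:
C(8,4)×C(6,2) = 70×15 = 1050

1050


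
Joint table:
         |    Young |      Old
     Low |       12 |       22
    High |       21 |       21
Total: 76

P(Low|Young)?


P(Low|Young) = 12/(12+21) = 12/33 = 4/11

P = 4/11 ≈ 36.36%


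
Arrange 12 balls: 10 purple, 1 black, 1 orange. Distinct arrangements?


12!/(10!×1!×1!) = 132

132


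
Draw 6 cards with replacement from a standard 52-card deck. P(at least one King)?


P(not a King) = 48/52 = 12/13
P(none in 6 draws) = (12/13)^6 = 2985984/4826809
P(≥1 King) = 1 - 2985984/4826809 = 1840825/4826809

P = 1840825/4826809 ≈ 38.14%


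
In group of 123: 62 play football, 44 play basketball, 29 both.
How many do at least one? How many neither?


|A∪B| = 62+44-29 = 77
Neither = 123-77 = 46

At least one: 77; Neither: 46


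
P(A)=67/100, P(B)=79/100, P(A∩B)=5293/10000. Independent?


P(A)×P(B) = 5293/10000
P(A∩B) = 5293/10000
Equal ✓ → Independent

Yes, independent


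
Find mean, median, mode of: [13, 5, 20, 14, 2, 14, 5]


Sorted: [2, 5, 5, 13, 14, 14, 20]
Mean = 73/7
Median = 13
Freq: {13: 1, 5: 2, 20: 1, 14: 2, 2: 1}
Mode: [5, 14]

Mean=73/7, Median=13, Mode=[5, 14]


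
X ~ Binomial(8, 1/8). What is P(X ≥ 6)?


P(X ≥ 6) = Σ P(X=i) for i=6..8
P(X=6) = 343/4194304
P(X=7) = 7/2097152
P(X=8) = 1/16777216
Sum = 1429/16777216

P(X ≥ 6) = 1429/16777216 ≈ 0.01%


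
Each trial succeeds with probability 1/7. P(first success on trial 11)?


Geometric: P(X=11) = (1-p)^(k-1)×p = (6/7)^10×1/7 = 60466176/1977326743

P(X=11) = 60466176/1977326743 ≈ 3.06%


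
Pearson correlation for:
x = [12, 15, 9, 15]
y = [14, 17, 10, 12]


n=4, Σx=51, Σy=53, Σxy=693, Σx²=675, Σy²=729
r = (4×693 - 51×53)/√((4×675 - 51²)(4×729 - 53²))
= 69/√(99×107) = 69/√10593 ≈ 69/102.9223 ≈ 0.6704

r ≈ 0.6704


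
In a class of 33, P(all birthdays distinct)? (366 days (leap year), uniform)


P(all different) = Π(366-i)/366 for i=0..32
= (366/366)×(365/366)×...×(334/366)
= 0.225976

P ≈ 0.2260 ≈ 22.60%


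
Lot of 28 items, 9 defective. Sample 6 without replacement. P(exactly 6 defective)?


Hypergeometric: C(9,6)×C(19,0)/C(28,6)
= 84×1/376740 = 1/4485

P(X=6) = 1/4485 ≈ 0.02%


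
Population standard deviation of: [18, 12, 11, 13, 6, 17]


Mean = 77/6
  (18-77/6)²=961/36
  (12-77/6)²=25/36
  (11-77/6)²=121/36
  (13-77/6)²=1/36
  (6-77/6)²=1681/36
  (17-77/6)²=625/36
Σ(x-μ)² = 569/6
σ² = (569/6)/6 = 569/36

σ = √(569/36) ≈ 3.9756


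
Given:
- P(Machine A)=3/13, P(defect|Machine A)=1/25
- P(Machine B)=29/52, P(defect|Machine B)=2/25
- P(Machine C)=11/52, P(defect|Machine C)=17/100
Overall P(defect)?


P(B) = Σ P(B|Aᵢ)×P(Aᵢ)
  1/25×3/13 = 3/325
  2/25×29/52 = 29/650
  17/100×11/52 = 187/5200
Sum = 467/5200

P(defect) = 467/5200 ≈ 8.98%


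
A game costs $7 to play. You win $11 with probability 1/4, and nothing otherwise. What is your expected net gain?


E[gain] = (11-7)×1/4 + (-7)×3/4
= 1 - 21/4 = -17/4

Expected net gain = $-17/4 ≈ $-4.25


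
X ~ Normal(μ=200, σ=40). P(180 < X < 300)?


z₁=(180-200)/40=-0.5, z₂=(300-200)/40=2.5
P = Φ(2.5) - Φ(-0.5) = 0.993790 - 0.308538 = 0.685252 ≈ 0.6853

P(180 < X < 300) ≈ 0.6853


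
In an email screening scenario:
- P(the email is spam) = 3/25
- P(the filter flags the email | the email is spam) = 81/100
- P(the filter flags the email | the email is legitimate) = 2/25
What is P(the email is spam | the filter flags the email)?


Using Bayes' theorem:
P(A|B) = P(B|A)·P(A) / P(B)

P(the filter flags the email) = 81/100 × 3/25 + 2/25 × 22/25
= 243/2500 + 44/625 = 419/2500

P(the email is spam|the filter flags the email) = (243/2500) / (419/2500) = 243/419

P(the email is spam|the filter flags the email) = 243/419 ≈ 58.00%


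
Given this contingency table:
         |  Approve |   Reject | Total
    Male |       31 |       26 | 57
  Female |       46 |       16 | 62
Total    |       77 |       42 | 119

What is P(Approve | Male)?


P(Approve | Male) = 31/(31+26) = 31/57

P(Approve|Male) = 31/57 ≈ 54.39%


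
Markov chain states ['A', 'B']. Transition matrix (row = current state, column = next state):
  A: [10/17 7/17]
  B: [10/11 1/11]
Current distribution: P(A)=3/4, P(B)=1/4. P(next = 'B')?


P(next=B) = Σᵢ P(now=i)×P(i→B)
= 3/4×7/17 + 1/4×1/11
= 21/68 + 1/44 = 62/187

P = 62/187 ≈ 0.3316


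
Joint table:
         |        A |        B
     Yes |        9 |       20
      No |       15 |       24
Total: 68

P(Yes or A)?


P(Yes∨A) = P(Yes) + P(A) - P(Yes∧A)
= (29 + 24 - 9)/68 = 44/68 = 11/17

P = 11/17 ≈ 64.71%


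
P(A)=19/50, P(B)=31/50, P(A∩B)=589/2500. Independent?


P(A)×P(B) = 589/2500
P(A∩B) = 589/2500
Equal ✓ → Independent

Yes, independent


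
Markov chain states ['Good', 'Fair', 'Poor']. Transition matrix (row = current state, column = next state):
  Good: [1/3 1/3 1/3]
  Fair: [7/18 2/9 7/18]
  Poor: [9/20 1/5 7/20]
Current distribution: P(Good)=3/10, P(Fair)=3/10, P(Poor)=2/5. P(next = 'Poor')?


P(next=Poor) = Σᵢ P(now=i)×P(i→Poor)
= 3/10×1/3 + 3/10×7/18 + 2/5×7/20
= 1/10 + 7/60 + 7/50 = 107/300

P = 107/300 ≈ 0.3567


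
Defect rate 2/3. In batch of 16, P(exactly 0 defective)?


Binomial: P(X=0) = C(16,0)×p^0×(1-p)^16
= 1 × 1 × 1/43046721 = 1/43046721

P(X=0) = 1/43046721 ≈ 0.00%


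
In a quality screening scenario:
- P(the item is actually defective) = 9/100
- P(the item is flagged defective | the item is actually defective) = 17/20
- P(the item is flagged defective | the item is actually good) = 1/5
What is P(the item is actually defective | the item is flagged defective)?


Using Bayes' theorem:
P(A|B) = P(B|A)·P(A) / P(B)

P(the item is flagged defective) = 17/20 × 9/100 + 1/5 × 91/100
= 153/2000 + 91/500 = 517/2000

P(the item is actually defective|the item is flagged defective) = (153/2000) / (517/2000) = 153/517

P(the item is actually defective|the item is flagged defective) = 153/517 ≈ 29.59%


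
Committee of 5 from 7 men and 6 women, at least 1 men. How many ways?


Count by #men:
  1M,4W: C(7,1)×C(6,4)=105
  2M,3W: C(7,2)×C(6,3)=420
  3M,2W: C(7,3)×C(6,2)=525
  4M,1W: C(7,4)×C(6,1)=210
  5M,0W: C(7,5)×C(6,0)=21
Total = 1281

1281


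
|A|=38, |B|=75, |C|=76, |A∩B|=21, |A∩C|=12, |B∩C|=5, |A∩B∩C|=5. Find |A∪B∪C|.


|A∪B∪C| = 38+75+76-21-12-5+5 = 156

|A∪B∪C| = 156


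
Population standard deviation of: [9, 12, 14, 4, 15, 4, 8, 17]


Mean = 83/8
  (9-83/8)²=121/64
  (12-83/8)²=169/64
  (14-83/8)²=841/64
  (4-83/8)²=2601/64
  (15-83/8)²=1369/64
  (4-83/8)²=2601/64
  (8-83/8)²=361/64
  (17-83/8)²=2809/64
Σ(x-μ)² = 1359/8
σ² = (1359/8)/8 = 1359/64

σ = √(1359/64) ≈ 4.6081


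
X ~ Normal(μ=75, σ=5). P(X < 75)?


z = (75-75)/5 = 0.0
P(Z < 0.0) = 0.5000

P(X < 75) ≈ 0.5000


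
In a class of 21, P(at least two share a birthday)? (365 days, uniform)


P(all different) = Π(365-i)/365 for i=0..20
= 0.556312
P(match) = 1 - 0.556312 = 0.443688

P ≈ 0.4437 ≈ 44.37%


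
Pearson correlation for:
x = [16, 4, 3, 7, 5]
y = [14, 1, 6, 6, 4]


n=5, Σx=35, Σy=31, Σxy=308, Σx²=355, Σy²=285
r = (5×308 - 35×31)/√((5×355 - 35²)(5×285 - 31²))
= 455/√(550×464) = 455/√255200 ≈ 455/505.1732 ≈ 0.9007

r ≈ 0.9007


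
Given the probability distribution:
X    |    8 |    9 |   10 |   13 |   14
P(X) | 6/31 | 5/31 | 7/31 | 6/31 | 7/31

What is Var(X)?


E[X] = 339/31
E[X²] = 125
Var(X) = E[X²] - (E[X])² = 125 - 114921/961 = 5204/961

Var(X) = 5204/961 ≈ 5.4152


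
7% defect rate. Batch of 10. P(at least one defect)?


P(all good) = (93/100)^10 = 48398230717929318249/100000000000000000000
P(≥1 defect) = 51601769282070681751/100000000000000000000

P = 51601769282070681751/100000000000000000000 ≈ 51.60%


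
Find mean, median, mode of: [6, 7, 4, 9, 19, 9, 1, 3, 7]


Sorted: [1, 3, 4, 6, 7, 7, 9, 9, 19]
Mean = 65/9
Median = 7
Freq: {6: 1, 7: 2, 4: 1, 9: 2, 19: 1, 1: 1, 3: 1}
Mode: [7, 9]

Mean=65/9, Median=7, Mode=[7, 9]


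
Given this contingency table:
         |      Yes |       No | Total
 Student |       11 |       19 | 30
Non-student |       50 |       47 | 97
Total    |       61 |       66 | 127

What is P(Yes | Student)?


P(Yes | Student) = 11/(11+19) = 11/30

P(Yes|Student) = 11/30 ≈ 36.67%


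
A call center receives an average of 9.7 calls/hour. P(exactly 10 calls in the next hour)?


Poisson(λ=9.7): P(X=10) = e^(-λ)×λ^k/k!
= e^(-9.7) × 9.7^10 / 10!
≈ 6.128349505e-05 × 7374241268.95 / 3628800 ≈ 0.124537

P(X=10) ≈ 0.124537 ≈ 12.45%


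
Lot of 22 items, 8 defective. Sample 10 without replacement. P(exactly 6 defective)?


Hypergeometric: C(8,6)×C(14,4)/C(22,10)
= 28×1001/646646 = 14/323

P(X=6) = 14/323 ≈ 4.33%


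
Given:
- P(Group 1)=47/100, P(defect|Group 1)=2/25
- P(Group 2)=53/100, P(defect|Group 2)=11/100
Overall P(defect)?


P(B) = Σ P(B|Aᵢ)×P(Aᵢ)
  2/25×47/100 = 47/1250
  11/100×53/100 = 583/10000
Sum = 959/10000

P(defect) = 959/10000 ≈ 9.59%


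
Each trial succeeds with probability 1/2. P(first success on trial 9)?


Geometric: P(X=9) = (1-p)^(k-1)×p = (1/2)^8×1/2 = 1/512

P(X=9) = 1/512 ≈ 0.20%


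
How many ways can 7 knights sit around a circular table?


Circular arrangements of 7 distinct objects: fix one position to break rotational symmetry.
(n-1)! = 6! = 720

720


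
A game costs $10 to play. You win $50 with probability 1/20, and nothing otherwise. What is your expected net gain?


E[gain] = (50-10)×1/20 + (-10)×19/20
= 2 - 19/2 = -15/2

Expected net gain = $-15/2 ≈ $-7.50


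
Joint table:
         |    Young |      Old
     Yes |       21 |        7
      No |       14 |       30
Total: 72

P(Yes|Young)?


P(Yes|Young) = 21/(21+14) = 21/35 = 3/5

P = 3/5 ≈ 60.00%


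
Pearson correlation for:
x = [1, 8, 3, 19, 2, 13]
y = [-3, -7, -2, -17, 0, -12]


n=6, Σx=46, Σy=-41, Σxy=-544, Σx²=608, Σy²=495
r = (6×(-544) - 46×(-41))/√((6×608 - 46²)(6×495 - (-41)²))
= -1378/√(1532×1289) = -1378/√1974748 ≈ -1378/1405.2573 ≈ -0.9806

r ≈ -0.9806


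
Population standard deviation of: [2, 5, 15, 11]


Mean = 33/4
  (2-33/4)²=625/16
  (5-33/4)²=169/16
  (15-33/4)²=729/16
  (11-33/4)²=121/16
Σ(x-μ)² = 411/4
σ² = (411/4)/4 = 411/16

σ = √(411/16) ≈ 5.0683


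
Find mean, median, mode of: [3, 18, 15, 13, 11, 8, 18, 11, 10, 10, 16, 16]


Sorted: [3, 8, 10, 10, 11, 11, 13, 15, 16, 16, 18, 18]
Mean = 149/12
Median = 12
Freq: {3: 1, 18: 2, 15: 1, 13: 1, 11: 2, 8: 1, 10: 2, 16: 2}
Mode: [10, 11, 16, 18]

Mean=149/12, Median=12, Mode=[10, 11, 16, 18]


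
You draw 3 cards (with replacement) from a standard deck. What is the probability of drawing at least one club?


P(not a club) = 39/52 = 3/4
P(none in 3 draws) = (3/4)^3 = 27/64
P(≥1 club) = 1 - 27/64 = 37/64

P = 37/64 ≈ 57.81%


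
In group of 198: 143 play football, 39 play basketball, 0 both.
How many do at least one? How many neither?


|A∪B| = 143+39-0 = 182
Neither = 198-182 = 16

At least one: 182; Neither: 16


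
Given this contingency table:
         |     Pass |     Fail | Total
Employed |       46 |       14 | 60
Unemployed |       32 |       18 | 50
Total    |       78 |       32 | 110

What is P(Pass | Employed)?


P(Pass | Employed) = 46/(46+14) = 46/60 = 23/30

P(Pass|Employed) = 23/30 ≈ 76.67%


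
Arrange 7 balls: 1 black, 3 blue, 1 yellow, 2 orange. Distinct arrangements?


7!/(1!×3!×1!×2!) = 420

420


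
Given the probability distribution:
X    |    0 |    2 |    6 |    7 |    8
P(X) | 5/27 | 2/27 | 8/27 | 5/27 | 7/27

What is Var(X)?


E[X] = 143/27
E[X²] = 989/27
Var(X) = E[X²] - (E[X])² = 989/27 - 20449/729 = 6254/729

Var(X) = 6254/729 ≈ 8.5789


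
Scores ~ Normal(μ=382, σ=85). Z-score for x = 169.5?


z = (x - μ)/σ = (169.5 - 382)/85 = -2.5

z = -2.5


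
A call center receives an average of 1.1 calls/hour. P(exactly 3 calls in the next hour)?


Poisson(λ=1.1): P(X=3) = e^(-λ)×λ^k/k!
= e^(-1.1) × 1.1^3 / 3!
≈ 0.3328710837 × 1.331 / 6 ≈ 0.073842

P(X=3) ≈ 0.073842 ≈ 7.38%


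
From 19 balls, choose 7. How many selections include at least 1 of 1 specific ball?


Complement: C(19,7) - C(18,7) = 50388 - 31824 = 18564

18564


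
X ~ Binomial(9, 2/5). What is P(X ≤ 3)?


P(X ≤ 3) = Σ P(X=i) for i=0..3
P(X=0) = 19683/1953125
P(X=1) = 118098/1953125
P(X=2) = 314928/1953125
P(X=3) = 489888/1953125
Sum = 942597/1953125

P(X ≤ 3) = 942597/1953125 ≈ 48.26%


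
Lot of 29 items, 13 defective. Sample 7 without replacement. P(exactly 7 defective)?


Hypergeometric: C(13,7)×C(16,0)/C(29,7)
= 1716×1/1560780 = 11/10005

P(X=7) = 11/10005 ≈ 0.11%


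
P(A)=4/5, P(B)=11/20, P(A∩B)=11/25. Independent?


P(A)×P(B) = 11/25
P(A∩B) = 11/25
Equal ✓ → Independent

Yes, independent


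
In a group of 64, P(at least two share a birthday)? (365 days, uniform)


P(all different) = Π(365-i)/365 for i=0..63
= 0.002810
P(match) = 1 - 0.002810 = 0.997190

P ≈ 0.9972 ≈ 99.72%


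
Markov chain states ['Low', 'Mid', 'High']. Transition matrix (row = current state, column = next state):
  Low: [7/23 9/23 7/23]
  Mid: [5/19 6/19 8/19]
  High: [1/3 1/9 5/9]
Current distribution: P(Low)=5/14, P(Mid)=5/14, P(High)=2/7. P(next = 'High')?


P(next=High) = Σᵢ P(now=i)×P(i→High)
= 5/14×7/23 + 5/14×8/19 + 2/7×5/9
= 5/46 + 20/133 + 10/63 = 23005/55062

P = 23005/55062 ≈ 0.4178


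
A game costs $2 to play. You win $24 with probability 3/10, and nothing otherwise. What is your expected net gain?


E[gain] = (24-2)×3/10 + (-2)×7/10
= 33/5 - 7/5 = 26/5

Expected net gain = $26/5 ≈ $5.20


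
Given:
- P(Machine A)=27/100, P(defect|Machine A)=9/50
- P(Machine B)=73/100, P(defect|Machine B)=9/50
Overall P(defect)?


P(B) = Σ P(B|Aᵢ)×P(Aᵢ)
  9/50×27/100 = 243/5000
  9/50×73/100 = 657/5000
Sum = 9/50

P(defect) = 9/50 ≈ 18.00%


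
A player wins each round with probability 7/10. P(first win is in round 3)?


Geometric: P(X=3) = (1-p)^(k-1)×p = (3/10)^2×7/10 = 63/1000

P(X=3) = 63/1000 ≈ 6.30%


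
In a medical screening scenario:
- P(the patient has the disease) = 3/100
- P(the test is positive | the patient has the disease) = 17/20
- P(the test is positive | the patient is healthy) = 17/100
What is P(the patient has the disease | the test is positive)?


Using Bayes' theorem:
P(A|B) = P(B|A)·P(A) / P(B)

P(the test is positive) = 17/20 × 3/100 + 17/100 × 97/100
= 51/2000 + 1649/10000 = 119/625

P(the patient has the disease|the test is positive) = (51/2000) / (119/625) = 15/112

P(the patient has the disease|the test is positive) = 15/112 ≈ 13.39%


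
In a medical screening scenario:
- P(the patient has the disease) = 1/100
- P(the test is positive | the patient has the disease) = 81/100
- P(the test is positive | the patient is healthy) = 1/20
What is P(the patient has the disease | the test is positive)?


Using Bayes' theorem:
P(A|B) = P(B|A)·P(A) / P(B)

P(the test is positive) = 81/100 × 1/100 + 1/20 × 99/100
= 81/10000 + 99/2000 = 36/625

P(the patient has the disease|the test is positive) = (81/10000) / (36/625) = 9/64

P(the patient has the disease|the test is positive) = 9/64 ≈ 14.06%


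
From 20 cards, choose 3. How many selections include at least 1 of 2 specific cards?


Complement: C(20,3) - C(18,3) = 1140 - 816 = 324

324


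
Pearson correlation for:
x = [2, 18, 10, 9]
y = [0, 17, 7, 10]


n=4, Σx=39, Σy=34, Σxy=466, Σx²=509, Σy²=438
r = (4×466 - 39×34)/√((4×509 - 39²)(4×438 - 34²))
= 538/√(515×596) = 538/√306940 ≈ 538/554.0217 ≈ 0.9711

r ≈ 0.9711


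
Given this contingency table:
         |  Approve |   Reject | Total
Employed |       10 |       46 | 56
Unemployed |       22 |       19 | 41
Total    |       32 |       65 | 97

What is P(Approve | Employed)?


P(Approve | Employed) = 10/(10+46) = 10/56 = 5/28

P(Approve|Employed) = 5/28 ≈ 17.86%


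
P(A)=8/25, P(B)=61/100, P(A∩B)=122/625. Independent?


P(A)×P(B) = 122/625
P(A∩B) = 122/625
Equal ✓ → Independent

Yes, independent


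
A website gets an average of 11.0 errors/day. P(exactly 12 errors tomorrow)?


Poisson(λ=11.0): P(X=12) = e^(-λ)×λ^k/k!
= e^(-11.0) × 11.0^12 / 12!
≈ 1.670170079e-05 × 3.13842837672e+12 / 479001600 ≈ 0.109430

P(X=12) ≈ 0.109430 ≈ 10.94%


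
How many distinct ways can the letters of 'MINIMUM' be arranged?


Letters: 7, freq: {'M': 3, 'I': 2, 'N': 1, 'U': 1}
7!/(3!×2!×1!×1!) = 5040/12 = 420

420


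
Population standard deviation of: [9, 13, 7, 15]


Mean = 44/4 = 11
  (9-11)²=4
  (13-11)²=4
  (7-11)²=16
  (15-11)²=16
Σ(x-μ)² = 40
σ² = 40/4 = 10

σ = √(10) ≈ 3.1623


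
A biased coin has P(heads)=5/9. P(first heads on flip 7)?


Geometric: P(X=7) = (1-p)^(k-1)×p = (4/9)^6×5/9 = 20480/4782969

P(X=7) = 20480/4782969 ≈ 0.43%


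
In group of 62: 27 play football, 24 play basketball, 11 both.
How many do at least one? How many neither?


|A∪B| = 27+24-11 = 40
Neither = 62-40 = 22

At least one: 40; Neither: 22


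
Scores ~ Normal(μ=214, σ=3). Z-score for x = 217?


z = (x - μ)/σ = (217 - 214)/3 = 1.0

z = 1.0


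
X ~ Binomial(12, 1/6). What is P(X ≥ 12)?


P(X ≥ 12) = Σ P(X=i) for i=12..12
P(X=12) = 1/2176782336
Sum = 1/2176782336

P(X ≥ 12) = 1/2176782336 ≈ 0.00%


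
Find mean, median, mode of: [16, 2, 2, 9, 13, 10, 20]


Sorted: [2, 2, 9, 10, 13, 16, 20]
Mean = 72/7
Median = 10
Freq: {16: 1, 2: 2, 9: 1, 13: 1, 10: 1, 20: 1}
Mode: [2]

Mean=72/7, Median=10, Mode=2


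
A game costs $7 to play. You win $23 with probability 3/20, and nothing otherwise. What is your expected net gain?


E[gain] = (23-7)×3/20 + (-7)×17/20
= 12/5 - 119/20 = -71/20

Expected net gain = $-71/20 ≈ $-3.55


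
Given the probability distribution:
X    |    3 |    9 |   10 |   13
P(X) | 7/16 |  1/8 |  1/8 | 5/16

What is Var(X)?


E[X] = 31/4
E[X²] = 635/8
Var(X) = E[X²] - (E[X])² = 635/8 - 961/16 = 309/16

Var(X) = 309/16 ≈ 19.3125


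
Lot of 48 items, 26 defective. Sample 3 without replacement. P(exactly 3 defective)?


Hypergeometric: C(26,3)×C(22,0)/C(48,3)
= 2600×1/17296 = 325/2162

P(X=3) = 325/2162 ≈ 15.03%


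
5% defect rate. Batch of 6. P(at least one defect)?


P(all good) = (19/20)^6 = 47045881/64000000
P(≥1 defect) = 16954119/64000000

P = 16954119/64000000 ≈ 26.49%


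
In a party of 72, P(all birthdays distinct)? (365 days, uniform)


P(all different) = Π(365-i)/365 for i=0..71
= (365/365)×(364/365)×...×(294/365)
= 0.000547

P ≈ 0.0005 ≈ 0.05%


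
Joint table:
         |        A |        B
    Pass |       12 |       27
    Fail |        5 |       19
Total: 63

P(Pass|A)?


P(Pass|A) = 12/(12+5) = 12/17

P = 12/17 ≈ 70.59%


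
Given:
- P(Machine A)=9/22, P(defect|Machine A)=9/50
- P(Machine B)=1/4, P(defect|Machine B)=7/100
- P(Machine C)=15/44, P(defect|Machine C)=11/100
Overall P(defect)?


P(B) = Σ P(B|Aᵢ)×P(Aᵢ)
  9/50×9/22 = 81/1100
  7/100×1/4 = 7/400
  11/100×15/44 = 3/80
Sum = 283/2200

P(defect) = 283/2200 ≈ 12.86%


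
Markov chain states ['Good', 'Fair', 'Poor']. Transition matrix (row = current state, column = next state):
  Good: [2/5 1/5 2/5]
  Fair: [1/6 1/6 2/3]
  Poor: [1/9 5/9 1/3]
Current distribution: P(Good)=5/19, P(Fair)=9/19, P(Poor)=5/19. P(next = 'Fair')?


P(next=Fair) = Σᵢ P(now=i)×P(i→Fair)
= 5/19×1/5 + 9/19×1/6 + 5/19×5/9
= 1/19 + 3/38 + 25/171 = 5/18

P = 5/18 ≈ 0.2778


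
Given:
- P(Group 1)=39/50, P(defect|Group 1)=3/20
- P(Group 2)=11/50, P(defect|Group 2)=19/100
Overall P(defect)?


P(B) = Σ P(B|Aᵢ)×P(Aᵢ)
  3/20×39/50 = 117/1000
  19/100×11/50 = 209/5000
Sum = 397/2500

P(defect) = 397/2500 ≈ 15.88%


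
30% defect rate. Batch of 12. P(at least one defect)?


P(all good) = (7/10)^12 = 13841287201/1000000000000
P(≥1 defect) = 986158712799/1000000000000

P = 986158712799/1000000000000 ≈ 98.62%


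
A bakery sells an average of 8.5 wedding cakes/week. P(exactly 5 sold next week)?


Poisson(λ=8.5): P(X=5) = e^(-λ)×λ^k/k!
= e^(-8.5) × 8.5^5 / 5!
≈ 0.000203468369 × 44370.53125 / 120 ≈ 0.075233

P(X=5) ≈ 0.075233 ≈ 7.52%


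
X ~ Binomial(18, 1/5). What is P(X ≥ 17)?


P(X ≥ 17) = Σ P(X=i) for i=17..18
P(X=17) = 72/3814697265625
P(X=18) = 1/3814697265625
Sum = 73/3814697265625

P(X ≥ 17) = 73/3814697265625 ≈ 0.00%


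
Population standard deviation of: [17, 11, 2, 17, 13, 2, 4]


Mean = 66/7
  (17-66/7)²=2809/49
  (11-66/7)²=121/49
  (2-66/7)²=2704/49
  (17-66/7)²=2809/49
  (13-66/7)²=625/49
  (2-66/7)²=2704/49
  (4-66/7)²=1444/49
Σ(x-μ)² = 1888/7
σ² = (1888/7)/7 = 1888/49

σ = √(1888/49) ≈ 6.2073


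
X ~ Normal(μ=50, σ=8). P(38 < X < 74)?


z₁=(38-50)/8=-1.5, z₂=(74-50)/8=3.0
P = Φ(3.0) - Φ(-1.5) = 0.998650 - 0.066807 = 0.931843 ≈ 0.9318

P(38 < X < 74) ≈ 0.9318


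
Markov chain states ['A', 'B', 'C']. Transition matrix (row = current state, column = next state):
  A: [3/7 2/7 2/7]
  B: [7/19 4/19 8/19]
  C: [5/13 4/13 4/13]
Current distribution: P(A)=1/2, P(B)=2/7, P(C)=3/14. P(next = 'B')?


P(next=B) = Σᵢ P(now=i)×P(i→B)
= 1/2×2/7 + 2/7×4/19 + 3/14×4/13
= 1/7 + 8/133 + 6/91 = 465/1729

P = 465/1729 ≈ 0.2689


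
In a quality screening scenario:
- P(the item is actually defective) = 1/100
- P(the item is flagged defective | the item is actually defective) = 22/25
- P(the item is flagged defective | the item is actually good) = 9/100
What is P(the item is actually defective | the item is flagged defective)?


Using Bayes' theorem:
P(A|B) = P(B|A)·P(A) / P(B)

P(the item is flagged defective) = 22/25 × 1/100 + 9/100 × 99/100
= 11/1250 + 891/10000 = 979/10000

P(the item is actually defective|the item is flagged defective) = (11/1250) / (979/10000) = 8/89

P(the item is actually defective|the item is flagged defective) = 8/89 ≈ 8.99%


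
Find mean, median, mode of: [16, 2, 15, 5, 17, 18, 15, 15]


Sorted: [2, 5, 15, 15, 15, 16, 17, 18]
Mean = 103/8
Median = 15
Freq: {16: 1, 2: 1, 15: 3, 5: 1, 17: 1, 18: 1}
Mode: [15]

Mean=103/8, Median=15, Mode=15


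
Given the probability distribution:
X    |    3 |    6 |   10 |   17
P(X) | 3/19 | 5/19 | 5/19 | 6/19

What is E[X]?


E[X] = Σ x·P(X=x)
= (3)×(3/19) + (6)×(5/19) + (10)×(5/19) + (17)×(6/19)
= 191/19

E[X] = 191/19


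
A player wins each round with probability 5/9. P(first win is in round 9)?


Geometric: P(X=9) = (1-p)^(k-1)×p = (4/9)^8×5/9 = 327680/387420489

P(X=9) = 327680/387420489 ≈ 0.08%


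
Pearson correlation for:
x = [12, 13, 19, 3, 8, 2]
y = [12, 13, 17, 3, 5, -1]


n=6, Σx=57, Σy=49, Σxy=683, Σx²=751, Σy²=637
r = (6×683 - 57×49)/√((6×751 - 57²)(6×637 - 49²))
= 1305/√(1257×1421) = 1305/√1786197 ≈ 1305/1336.4868 ≈ 0.9764

r ≈ 0.9764


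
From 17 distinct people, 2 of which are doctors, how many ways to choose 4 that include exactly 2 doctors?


Choose 2 of the 2 doctors and 2 of the other 15 people:
C(2,2)×C(15,2) = 1×105 = 105

105


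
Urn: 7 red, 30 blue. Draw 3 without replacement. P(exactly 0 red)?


Hypergeometric: C(7,0)×C(30,3)/C(37,3)
= 1×4060/7770 = 58/111

P(X=0) = 58/111 ≈ 52.25%


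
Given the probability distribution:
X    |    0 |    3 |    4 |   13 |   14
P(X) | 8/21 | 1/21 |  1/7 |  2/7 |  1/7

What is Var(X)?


E[X] = 45/7
E[X²] = 79
Var(X) = E[X²] - (E[X])² = 79 - 2025/49 = 1846/49

Var(X) = 1846/49 ≈ 37.6735


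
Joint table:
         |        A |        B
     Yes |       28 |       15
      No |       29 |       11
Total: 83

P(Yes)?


P(Yes) = (28+15)/83 = 43/83

P(Yes) = 43/83 ≈ 51.81%


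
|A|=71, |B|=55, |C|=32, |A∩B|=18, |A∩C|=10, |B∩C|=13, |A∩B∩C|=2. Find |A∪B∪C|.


|A∪B∪C| = 71+55+32-18-10-13+2 = 119

|A∪B∪C| = 119


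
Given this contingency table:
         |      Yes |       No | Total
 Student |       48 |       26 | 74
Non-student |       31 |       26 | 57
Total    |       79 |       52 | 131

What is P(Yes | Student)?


P(Yes | Student) = 48/(48+26) = 48/74 = 24/37

P(Yes|Student) = 24/37 ≈ 64.86%


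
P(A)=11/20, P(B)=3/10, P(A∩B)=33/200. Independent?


P(A)×P(B) = 33/200
P(A∩B) = 33/200
Equal ✓ → Independent

Yes, independent


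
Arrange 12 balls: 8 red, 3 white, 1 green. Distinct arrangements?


12!/(8!×3!×1!) = 1980

1980


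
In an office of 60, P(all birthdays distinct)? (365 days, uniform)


P(all different) = Π(365-i)/365 for i=0..59
= (365/365)×(364/365)×...×(306/365)
= 0.005877

P ≈ 0.0059 ≈ 0.59%


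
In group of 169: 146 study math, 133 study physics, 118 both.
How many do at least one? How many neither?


|A∪B| = 146+133-118 = 161
Neither = 169-161 = 8

At least one: 161; Neither: 8


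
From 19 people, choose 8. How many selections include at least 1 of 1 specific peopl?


Complement: C(19,8) - C(18,8) = 75582 - 43758 = 31824

31824


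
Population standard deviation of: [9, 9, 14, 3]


Mean = 35/4
  (9-35/4)²=1/16
  (9-35/4)²=1/16
  (14-35/4)²=441/16
  (3-35/4)²=529/16
Σ(x-μ)² = 243/4
σ² = (243/4)/4 = 243/16

σ = √(243/16) ≈ 3.8971


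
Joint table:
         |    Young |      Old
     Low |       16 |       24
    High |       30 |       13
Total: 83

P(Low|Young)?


P(Low|Young) = 16/(16+30) = 16/46 = 8/23

P = 8/23 ≈ 34.78%


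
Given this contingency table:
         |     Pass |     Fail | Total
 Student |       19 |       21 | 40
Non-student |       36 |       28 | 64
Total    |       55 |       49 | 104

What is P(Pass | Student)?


P(Pass | Student) = 19/(19+21) = 19/40

P(Pass|Student) = 19/40 ≈ 47.50%


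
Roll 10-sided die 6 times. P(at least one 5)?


P(no 5)^6 = (9/10)^6 = 531441/1000000
P(≥1) = 1 - 531441/1000000 = 468559/1000000

P = 468559/1000000 ≈ 46.86%


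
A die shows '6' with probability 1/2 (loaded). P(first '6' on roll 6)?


Geometric: P(X=6) = (1-p)^(k-1)×p = (1/2)^5×1/2 = 1/64

P(X=6) = 1/64 ≈ 1.56%


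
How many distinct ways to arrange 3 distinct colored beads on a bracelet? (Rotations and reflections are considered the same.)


Free circular arrangements: rotations and reflections both identified.
(n-1)!/2 = 2!/2 = 2/2 = 1

1


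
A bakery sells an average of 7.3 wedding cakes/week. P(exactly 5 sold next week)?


Poisson(λ=7.3): P(X=5) = e^(-λ)×λ^k/k!
= e^(-7.3) × 7.3^5 / 5!
≈ 0.0006755387752 × 20730.71593 / 120 ≈ 0.116703

P(X=5) ≈ 0.116703 ≈ 11.67%


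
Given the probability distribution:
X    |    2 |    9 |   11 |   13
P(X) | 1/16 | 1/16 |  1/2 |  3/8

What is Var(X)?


E[X] = 177/16
E[X²] = 2067/16
Var(X) = E[X²] - (E[X])² = 2067/16 - 31329/256 = 1743/256

Var(X) = 1743/256 ≈ 6.8086


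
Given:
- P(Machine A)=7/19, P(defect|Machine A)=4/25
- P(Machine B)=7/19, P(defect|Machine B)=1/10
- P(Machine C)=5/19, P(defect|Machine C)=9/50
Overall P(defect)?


P(B) = Σ P(B|Aᵢ)×P(Aᵢ)
  4/25×7/19 = 28/475
  1/10×7/19 = 7/190
  9/50×5/19 = 9/190
Sum = 68/475

P(defect) = 68/475 ≈ 14.32%


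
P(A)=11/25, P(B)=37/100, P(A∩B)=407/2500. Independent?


P(A)×P(B) = 407/2500
P(A∩B) = 407/2500
Equal ✓ → Independent

Yes, independent


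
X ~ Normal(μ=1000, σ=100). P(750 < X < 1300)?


z₁=(750-1000)/100=-2.5, z₂=(1300-1000)/100=3.0
P = Φ(3.0) - Φ(-2.5) = 0.998650 - 0.006210 = 0.992440 ≈ 0.9924

P(750 < X < 1300) ≈ 0.9924


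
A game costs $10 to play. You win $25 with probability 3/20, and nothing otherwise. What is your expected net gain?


E[gain] = (25-10)×3/20 + (-10)×17/20
= 9/4 - 17/2 = -25/4

Expected net gain = $-25/4 ≈ $-6.25


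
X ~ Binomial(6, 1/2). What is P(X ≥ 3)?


P(X ≥ 3) = Σ P(X=i) for i=3..6
P(X=3) = 5/16
P(X=4) = 15/64
P(X=5) = 3/32
P(X=6) = 1/64
Sum = 21/32

P(X ≥ 3) = 21/32 ≈ 65.62%


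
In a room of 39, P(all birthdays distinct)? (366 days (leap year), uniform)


P(all different) = Π(366-i)/366 for i=0..38
= (366/366)×(365/366)×...×(328/366)
= 0.122510

P ≈ 0.1225 ≈ 12.25%


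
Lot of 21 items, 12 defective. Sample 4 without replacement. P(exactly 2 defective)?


Hypergeometric: C(12,2)×C(9,2)/C(21,4)
= 66×36/5985 = 264/665

P(X=2) = 264/665 ≈ 39.70%


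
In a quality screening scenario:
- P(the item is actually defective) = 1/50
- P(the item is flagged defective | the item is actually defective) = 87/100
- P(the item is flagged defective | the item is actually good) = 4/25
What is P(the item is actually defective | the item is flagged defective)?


Using Bayes' theorem:
P(A|B) = P(B|A)·P(A) / P(B)

P(the item is flagged defective) = 87/100 × 1/50 + 4/25 × 49/50
= 87/5000 + 98/625 = 871/5000

P(the item is actually defective|the item is flagged defective) = (87/5000) / (871/5000) = 87/871

P(the item is actually defective|the item is flagged defective) = 87/871 ≈ 9.99%


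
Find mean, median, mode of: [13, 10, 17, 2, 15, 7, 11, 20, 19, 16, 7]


Sorted: [2, 7, 7, 10, 11, 13, 15, 16, 17, 19, 20]
Mean = 137/11
Median = 13
Freq: {13: 1, 10: 1, 17: 1, 2: 1, 15: 1, 7: 2, 11: 1, 20: 1, 19: 1, 16: 1}
Mode: [7]

Mean=137/11, Median=13, Mode=7


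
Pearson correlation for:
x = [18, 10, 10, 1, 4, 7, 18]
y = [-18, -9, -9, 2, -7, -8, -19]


n=7, Σx=68, Σy=-68, Σxy=-928, Σx²=914, Σy²=964
r = (7×(-928) - 68×(-68))/√((7×914 - 68²)(7×964 - (-68)²))
= -1872/√(1774×2124) = -1872/√3767976 ≈ -1872/1941.1275 ≈ -0.9644

r ≈ -0.9644


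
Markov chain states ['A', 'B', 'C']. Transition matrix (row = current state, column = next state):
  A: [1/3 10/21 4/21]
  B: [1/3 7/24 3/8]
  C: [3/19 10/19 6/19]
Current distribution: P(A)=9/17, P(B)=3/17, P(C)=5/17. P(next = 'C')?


P(next=C) = Σᵢ P(now=i)×P(i→C)
= 9/17×4/21 + 3/17×3/8 + 5/17×6/19
= 12/119 + 9/136 + 30/323 = 4701/18088

P = 4701/18088 ≈ 0.2599


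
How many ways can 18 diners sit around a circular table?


Circular arrangements of 18 distinct objects: fix one position to break rotational symmetry.
(n-1)! = 17! = 355687428096000

355687428096000


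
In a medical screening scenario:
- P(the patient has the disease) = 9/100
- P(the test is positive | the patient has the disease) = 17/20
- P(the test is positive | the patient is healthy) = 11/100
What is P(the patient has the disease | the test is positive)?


Using Bayes' theorem:
P(A|B) = P(B|A)·P(A) / P(B)

P(the test is positive) = 17/20 × 9/100 + 11/100 × 91/100
= 153/2000 + 1001/10000 = 883/5000

P(the patient has the disease|the test is positive) = (153/2000) / (883/5000) = 765/1766

P(the patient has the disease|the test is positive) = 765/1766 ≈ 43.32%


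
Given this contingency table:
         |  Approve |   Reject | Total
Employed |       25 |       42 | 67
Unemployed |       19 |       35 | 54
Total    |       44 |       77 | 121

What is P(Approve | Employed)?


P(Approve | Employed) = 25/(25+42) = 25/67

P(Approve|Employed) = 25/67 ≈ 37.31%


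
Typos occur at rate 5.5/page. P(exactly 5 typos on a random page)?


Poisson(λ=5.5): P(X=5) = e^(-λ)×λ^k/k!
= e^(-5.5) × 5.5^5 / 5!
≈ 0.004086771438 × 5032.84375 / 120 ≈ 0.171401

P(X=5) ≈ 0.171401 ≈ 17.14%


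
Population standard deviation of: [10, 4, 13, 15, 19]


Mean = 61/5
  (10-61/5)²=121/25
  (4-61/5)²=1681/25
  (13-61/5)²=16/25
  (15-61/5)²=196/25
  (19-61/5)²=1156/25
Σ(x-μ)² = 634/5
σ² = (634/5)/5 = 634/25

σ = √(634/25) ≈ 5.0359


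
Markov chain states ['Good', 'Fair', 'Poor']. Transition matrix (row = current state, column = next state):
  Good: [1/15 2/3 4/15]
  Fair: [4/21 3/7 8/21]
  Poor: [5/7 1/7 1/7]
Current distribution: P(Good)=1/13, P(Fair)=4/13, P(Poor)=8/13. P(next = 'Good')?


P(next=Good) = Σᵢ P(now=i)×P(i→Good)
= 1/13×1/15 + 4/13×4/21 + 8/13×5/7
= 1/195 + 16/273 + 40/91 = 229/455

P = 229/455 ≈ 0.5033


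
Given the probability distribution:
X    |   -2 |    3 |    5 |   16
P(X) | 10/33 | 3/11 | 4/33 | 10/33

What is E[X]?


E[X] = Σ x·P(X=x)
= (-2)×(10/33) + (3)×(3/11) + (5)×(4/33) + (16)×(10/33)
= 17/3

E[X] = 17/3


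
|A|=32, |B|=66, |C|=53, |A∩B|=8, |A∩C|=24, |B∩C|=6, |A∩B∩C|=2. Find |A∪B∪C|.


|A∪B∪C| = 32+66+53-8-24-6+2 = 115

|A∪B∪C| = 115


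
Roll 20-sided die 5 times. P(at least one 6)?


P(no 6)^5 = (19/20)^5 = 2476099/3200000
P(≥1) = 1 - 2476099/3200000 = 723901/3200000

P = 723901/3200000 ≈ 22.62%


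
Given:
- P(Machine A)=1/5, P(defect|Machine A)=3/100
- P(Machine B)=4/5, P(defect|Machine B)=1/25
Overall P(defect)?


P(B) = Σ P(B|Aᵢ)×P(Aᵢ)
  3/100×1/5 = 3/500
  1/25×4/5 = 4/125
Sum = 19/500

P(defect) = 19/500 ≈ 3.80%


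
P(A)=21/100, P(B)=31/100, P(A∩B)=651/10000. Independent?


P(A)×P(B) = 651/10000
P(A∩B) = 651/10000
Equal ✓ → Independent

Yes, independent


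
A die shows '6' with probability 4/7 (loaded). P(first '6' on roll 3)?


Geometric: P(X=3) = (1-p)^(k-1)×p = (3/7)^2×4/7 = 36/343

P(X=3) = 36/343 ≈ 10.50%


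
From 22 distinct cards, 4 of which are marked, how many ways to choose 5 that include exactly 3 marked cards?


Choose 3 of the 4 marked cards and 2 of the other 18 cards:
C(4,3)×C(18,2) = 4×153 = 612

612


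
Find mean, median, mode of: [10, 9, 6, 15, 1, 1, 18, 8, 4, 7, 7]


Sorted: [1, 1, 4, 6, 7, 7, 8, 9, 10, 15, 18]
Mean = 86/11
Median = 7
Freq: {10: 1, 9: 1, 6: 1, 15: 1, 1: 2, 18: 1, 8: 1, 4: 1, 7: 2}
Mode: [1, 7]

Mean=86/11, Median=7, Mode=[1, 7]


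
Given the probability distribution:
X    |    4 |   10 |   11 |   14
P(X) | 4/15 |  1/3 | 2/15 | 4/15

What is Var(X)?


E[X] = 48/5
E[X²] = 106
Var(X) = E[X²] - (E[X])² = 106 - 2304/25 = 346/25

Var(X) = 346/25 ≈ 13.8400


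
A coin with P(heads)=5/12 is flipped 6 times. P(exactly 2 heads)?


Binomial: P(X=2) = C(6,2)×p^2×(1-p)^4
= 15 × 25/144 × 2401/20736 = 300125/995328

P(X=2) = 300125/995328 ≈ 30.15%


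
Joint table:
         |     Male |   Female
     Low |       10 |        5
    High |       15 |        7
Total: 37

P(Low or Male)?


P(Low∨Male) = P(Low) + P(Male) - P(Low∧Male)
= (15 + 25 - 10)/37 = 30/37

P = 30/37 ≈ 81.08%


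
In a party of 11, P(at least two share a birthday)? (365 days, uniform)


P(all different) = Π(365-i)/365 for i=0..10
= 0.858859
P(match) = 1 - 0.858859 = 0.141141

P ≈ 0.1411 ≈ 14.11%


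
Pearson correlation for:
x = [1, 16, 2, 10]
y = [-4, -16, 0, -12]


n=4, Σx=29, Σy=-32, Σxy=-380, Σx²=361, Σy²=416
r = (4×(-380) - 29×(-32))/√((4×361 - 29²)(4×416 - (-32)²))
= -592/√(603×640) = -592/√385920 ≈ -592/621.2246 ≈ -0.9530

r ≈ -0.9530


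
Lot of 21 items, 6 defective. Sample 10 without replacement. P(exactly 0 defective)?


Hypergeometric: C(6,0)×C(15,10)/C(21,10)
= 1×3003/352716 = 11/1292

P(X=0) = 11/1292 ≈ 0.85%


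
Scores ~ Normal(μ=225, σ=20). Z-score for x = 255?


z = (x - μ)/σ = (255 - 225)/20 = 1.5

z = 1.5


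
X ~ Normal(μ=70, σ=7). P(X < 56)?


z = (56-70)/7 = -2.0
P(Z < -2.0) = 0.0228

P(X < 56) ≈ 0.0228


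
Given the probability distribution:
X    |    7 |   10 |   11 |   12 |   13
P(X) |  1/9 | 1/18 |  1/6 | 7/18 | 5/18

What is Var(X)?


E[X] = 103/9
E[X²] = 1207/9
Var(X) = E[X²] - (E[X])² = 1207/9 - 10609/81 = 254/81

Var(X) = 254/81 ≈ 3.1358


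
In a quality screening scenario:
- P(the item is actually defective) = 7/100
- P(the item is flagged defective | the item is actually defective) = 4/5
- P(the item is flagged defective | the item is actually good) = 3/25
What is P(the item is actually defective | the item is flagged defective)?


Using Bayes' theorem:
P(A|B) = P(B|A)·P(A) / P(B)

P(the item is flagged defective) = 4/5 × 7/100 + 3/25 × 93/100
= 7/125 + 279/2500 = 419/2500

P(the item is actually defective|the item is flagged defective) = (7/125) / (419/2500) = 140/419

P(the item is actually defective|the item is flagged defective) = 140/419 ≈ 33.41%


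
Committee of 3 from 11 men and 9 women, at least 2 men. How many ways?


Count by #men:
  2M,1W: C(11,2)×C(9,1)=495
  3M,0W: C(11,3)×C(9,0)=165
Total = 660

660


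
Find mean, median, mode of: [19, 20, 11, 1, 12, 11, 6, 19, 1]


Sorted: [1, 1, 6, 11, 11, 12, 19, 19, 20]
Mean = 100/9
Median = 11
Freq: {19: 2, 20: 1, 11: 2, 1: 2, 12: 1, 6: 1}
Mode: [1, 11, 19]

Mean=100/9, Median=11, Mode=[1, 11, 19]


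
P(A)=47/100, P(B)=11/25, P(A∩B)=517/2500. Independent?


P(A)×P(B) = 517/2500
P(A∩B) = 517/2500
Equal ✓ → Independent

Yes, independent


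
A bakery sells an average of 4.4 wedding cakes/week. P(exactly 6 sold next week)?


Poisson(λ=4.4): P(X=6) = e^(-λ)×λ^k/k!
= e^(-4.4) × 4.4^6 / 6!
≈ 0.0122773399 × 7256.313856 / 720 ≈ 0.123734

P(X=6) ≈ 0.123734 ≈ 12.37%


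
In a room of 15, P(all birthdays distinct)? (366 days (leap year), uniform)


P(all different) = Π(366-i)/366 for i=0..14
= (366/366)×(365/366)×...×(352/366)
= 0.747702

P ≈ 0.7477 ≈ 74.77%


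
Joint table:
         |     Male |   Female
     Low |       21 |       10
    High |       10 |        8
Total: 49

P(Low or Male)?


P(Low∨Male) = P(Low) + P(Male) - P(Low∧Male)
= (31 + 31 - 21)/49 = 41/49

P = 41/49 ≈ 83.67%
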